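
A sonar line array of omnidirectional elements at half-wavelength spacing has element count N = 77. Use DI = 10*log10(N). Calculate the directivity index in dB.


DI = 10*log10(77) = 18.86

18.86 dB


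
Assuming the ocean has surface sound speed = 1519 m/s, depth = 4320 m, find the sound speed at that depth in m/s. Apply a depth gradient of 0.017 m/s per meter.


1592.44 m/s


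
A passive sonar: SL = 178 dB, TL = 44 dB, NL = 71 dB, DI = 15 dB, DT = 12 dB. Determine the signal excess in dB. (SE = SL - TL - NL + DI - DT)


66 dB


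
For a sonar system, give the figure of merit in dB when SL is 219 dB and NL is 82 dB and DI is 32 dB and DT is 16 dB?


FOM = SL - NL + DI - DT = 219 - 82 + 32 - 16 = 153

153 dB


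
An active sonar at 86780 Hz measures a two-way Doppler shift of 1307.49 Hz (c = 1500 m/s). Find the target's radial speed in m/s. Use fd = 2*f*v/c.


11.3 m/s


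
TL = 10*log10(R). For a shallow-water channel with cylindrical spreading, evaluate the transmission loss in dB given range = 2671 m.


34.27 dB


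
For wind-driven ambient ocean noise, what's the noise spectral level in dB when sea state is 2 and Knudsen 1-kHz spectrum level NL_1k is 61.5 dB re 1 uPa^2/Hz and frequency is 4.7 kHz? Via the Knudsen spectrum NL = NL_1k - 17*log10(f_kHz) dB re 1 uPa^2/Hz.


50.07 dB


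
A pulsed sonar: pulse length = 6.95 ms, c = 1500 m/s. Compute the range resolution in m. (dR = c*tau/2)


dR = c*tau/2 = 1500 * 6.95e-3 / 2 = 5.2125

5.2125 m


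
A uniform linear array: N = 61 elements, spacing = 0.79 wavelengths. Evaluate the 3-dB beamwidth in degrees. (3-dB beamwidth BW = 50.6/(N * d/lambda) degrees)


1.05 deg


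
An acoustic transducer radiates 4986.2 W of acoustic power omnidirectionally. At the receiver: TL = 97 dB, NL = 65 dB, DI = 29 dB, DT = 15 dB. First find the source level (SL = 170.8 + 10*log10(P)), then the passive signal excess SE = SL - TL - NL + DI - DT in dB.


Step 1: SL = 170.8 + 10*log10(4986.2) = 207.78 dB
Step 2: SE = SL - TL - NL + DI - DT = 207.78 - 97 - 65 + 29 - 15 = 59.78

59.78 dB


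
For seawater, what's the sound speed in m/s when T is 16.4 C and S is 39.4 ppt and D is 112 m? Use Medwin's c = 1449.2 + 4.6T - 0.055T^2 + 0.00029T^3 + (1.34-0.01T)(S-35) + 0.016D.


1518.09 m/s


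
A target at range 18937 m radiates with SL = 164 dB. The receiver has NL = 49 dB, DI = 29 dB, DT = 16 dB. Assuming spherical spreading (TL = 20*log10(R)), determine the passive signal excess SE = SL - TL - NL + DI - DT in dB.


Step 1: TL = 20*log10(18937) = 85.55 dB
Step 2: SE = 164 - 85.55 - 49 + 29 - 16 = 42.45

42.45 dB


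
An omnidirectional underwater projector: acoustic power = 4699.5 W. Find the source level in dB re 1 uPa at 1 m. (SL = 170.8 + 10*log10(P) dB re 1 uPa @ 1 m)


SL = 170.8 + 10*log10(4699.5) = 170.8 + 36.72 = 207.52

207.52 dB


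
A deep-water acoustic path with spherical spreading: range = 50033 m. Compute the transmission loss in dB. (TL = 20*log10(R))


TL = 20*log10(50033) = 93.99

93.99 dB


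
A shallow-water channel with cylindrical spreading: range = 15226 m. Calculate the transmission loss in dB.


TL = 10*log10(15226) = 41.83

41.83 dB


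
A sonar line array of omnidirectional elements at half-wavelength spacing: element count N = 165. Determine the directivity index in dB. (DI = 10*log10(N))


DI = 10*log10(165) = 22.17

22.17 dB


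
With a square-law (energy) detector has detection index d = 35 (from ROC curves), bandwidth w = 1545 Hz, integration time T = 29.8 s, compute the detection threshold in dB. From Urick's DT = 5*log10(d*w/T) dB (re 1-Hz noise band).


DT = 5*log10(d*w/T) = 5*log10(35 * 1545 / 29.8) = 5*log10(1814.6) = 16.29

16.29 dB


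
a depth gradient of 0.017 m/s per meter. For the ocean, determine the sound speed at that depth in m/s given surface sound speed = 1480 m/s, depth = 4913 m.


1563.521 m/s


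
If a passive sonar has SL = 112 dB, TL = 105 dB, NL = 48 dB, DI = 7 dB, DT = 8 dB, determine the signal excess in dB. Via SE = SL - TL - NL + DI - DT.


-42 dB


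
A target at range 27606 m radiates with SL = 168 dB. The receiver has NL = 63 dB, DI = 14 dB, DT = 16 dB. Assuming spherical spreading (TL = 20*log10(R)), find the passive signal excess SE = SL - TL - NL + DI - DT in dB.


14.18 dB


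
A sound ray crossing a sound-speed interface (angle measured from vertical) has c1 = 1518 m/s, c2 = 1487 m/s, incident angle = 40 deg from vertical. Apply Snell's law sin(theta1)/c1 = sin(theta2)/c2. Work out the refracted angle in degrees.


sin(theta2) = (c2/c1)*sin(theta1) = (1487/1518)*sin(40 deg) = 0.62966
theta2 = arcsin(0.62966) = 39.03

39.03 deg


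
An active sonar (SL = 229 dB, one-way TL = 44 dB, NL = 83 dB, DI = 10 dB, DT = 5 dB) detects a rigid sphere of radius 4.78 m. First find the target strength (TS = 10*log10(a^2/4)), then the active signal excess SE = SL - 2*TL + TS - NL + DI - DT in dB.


Step 1: TS = 10*log10(4.78^2/4) = 7.57 dB
Step 2: SE = SL - 2*TL + TS - NL + DI - DT = 229 - 2*44 + (7.57) - 83 + 10 - 5 = 70.57

70.57 dB


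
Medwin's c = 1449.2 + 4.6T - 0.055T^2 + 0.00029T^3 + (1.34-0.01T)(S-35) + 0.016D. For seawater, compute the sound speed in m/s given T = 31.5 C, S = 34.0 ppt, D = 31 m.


c = 1449.2 + 4.6*31.5 - 0.055*31.5^2 + 0.00029*31.5^3 + (1.34 - 0.01*31.5)*(34.0 - 35) + 0.016*31 = 1548.06

1548.06 m/s


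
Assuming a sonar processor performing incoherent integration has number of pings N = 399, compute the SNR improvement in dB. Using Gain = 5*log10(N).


Gain = 5*log10(399) = 13.0

13.0 dB


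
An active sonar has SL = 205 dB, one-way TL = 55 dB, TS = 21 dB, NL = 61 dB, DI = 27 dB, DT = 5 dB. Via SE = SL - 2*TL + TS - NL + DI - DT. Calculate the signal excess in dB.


SE = SL - 2*TL + TS - NL + DI - DT = 205 - 2*55 + (21) - 61 + 27 - 5 = 77

77 dB


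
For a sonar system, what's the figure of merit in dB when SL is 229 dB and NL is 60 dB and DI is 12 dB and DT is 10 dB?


171 dB


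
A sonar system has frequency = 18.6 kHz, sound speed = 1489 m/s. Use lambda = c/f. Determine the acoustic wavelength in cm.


8.01 cm


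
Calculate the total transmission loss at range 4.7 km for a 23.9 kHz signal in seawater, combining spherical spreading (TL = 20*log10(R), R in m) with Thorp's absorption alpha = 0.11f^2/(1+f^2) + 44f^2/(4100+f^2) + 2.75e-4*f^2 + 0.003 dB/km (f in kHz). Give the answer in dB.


Step 1 (Thorp): alpha = 0.11*571.21/(1+571.21) + 44*571.21/(4100+571.21) + 2.75e-4*571.21 + 0.003 = 5.6503 dB/km
Step 2: TL_spread = 20*log10(4700) = 73.44 dB
Step 3: TL_abs = alpha*R = 5.6503 * 4.7 = 26.56 dB
Step 4: TL_total = 73.44 + 26.56 = 100.0

100.0 dB


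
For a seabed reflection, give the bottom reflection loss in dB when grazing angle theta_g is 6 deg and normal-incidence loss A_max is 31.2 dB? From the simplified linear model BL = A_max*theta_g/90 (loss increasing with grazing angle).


2.08 dB


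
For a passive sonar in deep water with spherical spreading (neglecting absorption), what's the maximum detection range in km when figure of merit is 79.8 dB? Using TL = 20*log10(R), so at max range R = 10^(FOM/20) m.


9.77 km


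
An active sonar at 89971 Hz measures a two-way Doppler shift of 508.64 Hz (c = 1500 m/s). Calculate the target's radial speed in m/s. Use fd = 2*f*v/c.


From fd = 2*f*v/c, v = c*fd/(2*f) = 1500 * 508.64 / (2*89971) = 4.24

4.24 m/s


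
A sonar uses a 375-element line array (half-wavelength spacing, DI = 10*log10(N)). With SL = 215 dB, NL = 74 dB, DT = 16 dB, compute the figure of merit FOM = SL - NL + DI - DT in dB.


Step 1: DI = 10*log10(375) = 25.74 dB
Step 2: FOM = SL - NL + DI - DT = 215 - 74 + 25.74 - 16 = 150.74

150.74 dB


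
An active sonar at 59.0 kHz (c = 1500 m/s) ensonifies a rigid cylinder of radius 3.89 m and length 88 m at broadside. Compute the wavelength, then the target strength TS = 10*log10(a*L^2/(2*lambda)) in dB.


Step 1: lambda = c/f = 1500/59000 = 0.02542 m
Step 2: TS = 10*log10(a*L^2/(2*lambda)) = 10*log10(3.89*88^2/(2*0.02542)) = 57.73

57.73 dB


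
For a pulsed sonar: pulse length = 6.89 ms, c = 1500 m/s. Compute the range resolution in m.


dR = c*tau/2 = 1500 * 6.89e-3 / 2 = 5.1675

5.1675 m


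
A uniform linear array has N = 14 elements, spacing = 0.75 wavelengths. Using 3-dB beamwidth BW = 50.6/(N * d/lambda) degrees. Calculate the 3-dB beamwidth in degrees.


BW = 50.6 / (14 * 0.75) = 50.6 / 10.5 = 4.82

4.82 deg


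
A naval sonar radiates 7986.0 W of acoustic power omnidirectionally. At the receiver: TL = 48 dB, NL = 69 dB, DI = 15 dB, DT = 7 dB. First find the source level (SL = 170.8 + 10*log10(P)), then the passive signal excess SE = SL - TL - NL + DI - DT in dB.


Step 1: SL = 170.8 + 10*log10(7986.0) = 209.82 dB
Step 2: SE = SL - TL - NL + DI - DT = 209.82 - 48 - 69 + 15 - 7 = 100.82

100.82 dB


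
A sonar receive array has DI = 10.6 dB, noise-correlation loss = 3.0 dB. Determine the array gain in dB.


AG = DI - L_corr = 10.6 - 3.0 = 7.6

7.6 dB


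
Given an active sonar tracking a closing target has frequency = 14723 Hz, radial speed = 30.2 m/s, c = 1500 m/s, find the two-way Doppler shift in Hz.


fd = 2*f*v/c = 2 * 14723 * 30.2 / 1500 = 592.85

592.85 Hz


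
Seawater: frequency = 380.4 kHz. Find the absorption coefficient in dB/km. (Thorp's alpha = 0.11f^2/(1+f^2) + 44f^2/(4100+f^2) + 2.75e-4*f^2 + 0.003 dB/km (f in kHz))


82.694 dB/km


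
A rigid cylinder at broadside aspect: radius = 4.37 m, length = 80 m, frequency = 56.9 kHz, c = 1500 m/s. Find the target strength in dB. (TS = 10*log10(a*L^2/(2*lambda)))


lambda = 1500/56900 = 0.02636 m
TS = 10*log10(4.37*80^2/(2*0.02636)) = 57.25

57.25 dB


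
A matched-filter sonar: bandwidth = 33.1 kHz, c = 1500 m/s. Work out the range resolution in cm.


dR = c/(2*BW) = 1500 / (2 * 33.1e3) = 0.0227 m = 2.27 cm

2.27 cm


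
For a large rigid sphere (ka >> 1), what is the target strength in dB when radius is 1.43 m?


TS = 10*log10(1.43^2 / 4) = 10*log10(0.511225) = -2.91

-2.91 dB


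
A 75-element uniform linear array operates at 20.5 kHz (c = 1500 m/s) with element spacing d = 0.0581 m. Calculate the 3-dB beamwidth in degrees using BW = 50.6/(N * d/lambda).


0.85 deg


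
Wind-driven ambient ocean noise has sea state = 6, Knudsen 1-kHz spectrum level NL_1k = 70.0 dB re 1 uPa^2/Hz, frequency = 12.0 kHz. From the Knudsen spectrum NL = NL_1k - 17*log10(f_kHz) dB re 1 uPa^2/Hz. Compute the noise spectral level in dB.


NL = NL_1k - 17*log10(f_kHz) = 70.0 - 17*log10(12.0) = 70.0 - (18.35) = 51.65

51.65 dB


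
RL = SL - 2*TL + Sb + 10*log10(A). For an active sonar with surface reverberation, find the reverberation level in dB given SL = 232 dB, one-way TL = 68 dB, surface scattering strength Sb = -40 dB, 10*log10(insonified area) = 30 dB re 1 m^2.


RL = SL - 2*TL + Sb + 10*log10(A) = 232 - 2*68 + (-40) + 30 = 86

86 dB


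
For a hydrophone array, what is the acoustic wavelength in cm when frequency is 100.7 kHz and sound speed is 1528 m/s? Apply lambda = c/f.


lambda = c/f = 1528 / 100700 = 0.0152 m = 1.52 cm

1.52 cm


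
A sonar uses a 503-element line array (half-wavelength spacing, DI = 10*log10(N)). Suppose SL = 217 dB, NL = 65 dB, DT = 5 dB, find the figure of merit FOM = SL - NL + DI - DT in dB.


174.02 dB


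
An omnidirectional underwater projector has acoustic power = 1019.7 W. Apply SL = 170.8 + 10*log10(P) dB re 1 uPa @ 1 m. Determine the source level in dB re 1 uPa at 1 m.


SL = 170.8 + 10*log10(1019.7) = 170.8 + 30.08 = 200.88

200.88 dB


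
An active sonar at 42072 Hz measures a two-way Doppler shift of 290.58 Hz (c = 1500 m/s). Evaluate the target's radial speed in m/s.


From fd = 2*f*v/c, v = c*fd/(2*f) = 1500 * 290.58 / (2*42072) = 5.18

5.18 m/s


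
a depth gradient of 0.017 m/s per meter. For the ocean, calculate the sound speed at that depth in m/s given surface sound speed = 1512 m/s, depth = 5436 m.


1604.412 m/s


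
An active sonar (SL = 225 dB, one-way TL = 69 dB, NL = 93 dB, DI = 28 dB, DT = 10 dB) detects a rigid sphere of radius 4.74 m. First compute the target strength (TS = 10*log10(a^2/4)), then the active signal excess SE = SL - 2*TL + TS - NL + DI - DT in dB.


Step 1: TS = 10*log10(4.74^2/4) = 7.49 dB
Step 2: SE = SL - 2*TL + TS - NL + DI - DT = 225 - 2*69 + (7.49) - 93 + 28 - 10 = 19.49

19.49 dB


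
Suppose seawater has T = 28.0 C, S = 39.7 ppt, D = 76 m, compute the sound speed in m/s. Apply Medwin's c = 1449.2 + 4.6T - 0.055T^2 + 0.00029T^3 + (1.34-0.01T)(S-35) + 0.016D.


c = 1449.2 + 4.6*28.0 - 0.055*28.0^2 + 0.00029*28.0^3 + (1.34 - 0.01*28.0)*(39.7 - 35) + 0.016*76 = 1547.44

1547.44 m/s


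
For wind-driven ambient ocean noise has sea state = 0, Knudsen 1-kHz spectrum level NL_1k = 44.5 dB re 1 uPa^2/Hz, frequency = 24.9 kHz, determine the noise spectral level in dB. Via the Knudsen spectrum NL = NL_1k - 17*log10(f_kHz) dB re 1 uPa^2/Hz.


NL = NL_1k - 17*log10(f_kHz) = 44.5 - 17*log10(24.9) = 44.5 - (23.74) = 20.76

20.76 dB


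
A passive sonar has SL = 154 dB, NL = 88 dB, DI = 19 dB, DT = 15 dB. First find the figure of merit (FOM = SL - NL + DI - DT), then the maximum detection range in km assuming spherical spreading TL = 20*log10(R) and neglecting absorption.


Step 1: FOM = SL - NL + DI - DT = 154 - 88 + 19 - 15 = 70 dB
Step 2: at max range FOM = TL = 20*log10(R), so R = 10^(70/20) = 3162.28 m = 3.16 km

3.16 km


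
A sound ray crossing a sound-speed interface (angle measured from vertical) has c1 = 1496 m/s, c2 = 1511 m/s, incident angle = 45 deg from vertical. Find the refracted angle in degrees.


sin(theta2) = (c2/c1)*sin(theta1) = (1511/1496)*sin(45 deg) = 0.7142
theta2 = arcsin(0.7142) = 45.58

45.58 deg


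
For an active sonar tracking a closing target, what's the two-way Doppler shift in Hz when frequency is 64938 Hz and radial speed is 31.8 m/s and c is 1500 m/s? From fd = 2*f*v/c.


2753.37 Hz


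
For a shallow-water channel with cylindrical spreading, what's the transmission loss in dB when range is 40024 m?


46.02 dB


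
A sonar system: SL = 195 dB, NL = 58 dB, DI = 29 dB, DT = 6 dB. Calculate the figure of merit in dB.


FOM = SL - NL + DI - DT = 195 - 58 + 29 - 6 = 160

160 dB


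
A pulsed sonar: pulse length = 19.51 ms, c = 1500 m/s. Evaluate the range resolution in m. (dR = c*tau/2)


dR = c*tau/2 = 1500 * 19.51e-3 / 2 = 14.6325

14.6325 m


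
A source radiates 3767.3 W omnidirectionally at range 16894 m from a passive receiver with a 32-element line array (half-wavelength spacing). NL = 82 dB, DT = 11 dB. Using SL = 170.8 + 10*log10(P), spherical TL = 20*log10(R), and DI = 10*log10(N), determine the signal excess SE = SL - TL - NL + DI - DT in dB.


Step 1: SL = 170.8 + 10*log10(3767.3) = 206.56 dB
Step 2: TL = 20*log10(16894) = 84.55 dB
Step 3: DI = 10*log10(32) = 15.05 dB
Step 4: SE = SL - TL - NL + DI - DT = 206.56 - 84.55 - 82 + 15.05 - 11 = 44.06

44.06 dB


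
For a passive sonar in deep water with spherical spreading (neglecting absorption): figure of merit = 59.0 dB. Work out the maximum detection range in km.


0.89 km


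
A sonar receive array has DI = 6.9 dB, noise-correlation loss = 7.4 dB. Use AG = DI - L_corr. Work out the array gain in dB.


AG = DI - L_corr = 6.9 - 7.4 = -0.5

-0.5 dB


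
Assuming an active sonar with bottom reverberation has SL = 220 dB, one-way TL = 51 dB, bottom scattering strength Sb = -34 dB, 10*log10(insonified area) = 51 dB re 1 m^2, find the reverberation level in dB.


RL = SL - 2*TL + Sb + 10*log10(A) = 220 - 2*51 + (-34) + 51 = 135

135 dB


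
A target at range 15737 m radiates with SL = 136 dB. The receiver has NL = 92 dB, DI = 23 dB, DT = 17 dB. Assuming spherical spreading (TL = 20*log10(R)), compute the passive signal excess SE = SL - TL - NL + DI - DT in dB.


Step 1: TL = 20*log10(15737) = 83.94 dB
Step 2: SE = 136 - 83.94 - 92 + 23 - 17 = -33.94

-33.94 dB


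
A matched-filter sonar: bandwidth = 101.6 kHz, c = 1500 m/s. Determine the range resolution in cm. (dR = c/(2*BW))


dR = c/(2*BW) = 1500 / (2 * 101.6e3) = 0.0074 m = 0.74 cm

0.74 cm


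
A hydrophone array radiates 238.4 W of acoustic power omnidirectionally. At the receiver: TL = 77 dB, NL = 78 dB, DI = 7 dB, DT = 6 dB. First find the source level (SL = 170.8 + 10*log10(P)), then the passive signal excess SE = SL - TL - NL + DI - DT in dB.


Step 1: SL = 170.8 + 10*log10(238.4) = 194.57 dB
Step 2: SE = SL - TL - NL + DI - DT = 194.57 - 77 - 78 + 7 - 6 = 40.57

40.57 dB


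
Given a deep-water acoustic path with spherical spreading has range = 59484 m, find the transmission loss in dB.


TL = 20*log10(59484) = 95.49

95.49 dB


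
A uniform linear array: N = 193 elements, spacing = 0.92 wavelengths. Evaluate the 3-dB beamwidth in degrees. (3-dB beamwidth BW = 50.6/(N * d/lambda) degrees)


0.28 deg


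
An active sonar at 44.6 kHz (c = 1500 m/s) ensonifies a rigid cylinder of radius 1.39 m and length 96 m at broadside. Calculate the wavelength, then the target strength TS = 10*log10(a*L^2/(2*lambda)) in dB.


Step 1: lambda = c/f = 1500/44600 = 0.03363 m
Step 2: TS = 10*log10(a*L^2/(2*lambda)) = 10*log10(1.39*96^2/(2*0.03363)) = 52.8

52.8 dB


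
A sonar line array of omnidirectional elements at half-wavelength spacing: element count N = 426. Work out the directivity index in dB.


DI = 10*log10(426) = 26.29

26.29 dB


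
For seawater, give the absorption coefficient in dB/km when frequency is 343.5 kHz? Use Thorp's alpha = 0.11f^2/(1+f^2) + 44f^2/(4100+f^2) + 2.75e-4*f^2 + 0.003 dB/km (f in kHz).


f^2 = 117992.25
alpha = 0.11*117992.25/(1+117992.25) + 44*117992.25/(4100+117992.25) + 2.75e-4*117992.25 + 0.003 = 75.083

75.083 dB/km


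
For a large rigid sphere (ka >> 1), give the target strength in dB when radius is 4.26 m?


TS = 10*log10(4.26^2 / 4) = 10*log10(4.5369) = 6.57

6.57 dB


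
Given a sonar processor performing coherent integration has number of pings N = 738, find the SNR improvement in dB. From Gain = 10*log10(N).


Gain = 10*log10(738) = 28.68

28.68 dB


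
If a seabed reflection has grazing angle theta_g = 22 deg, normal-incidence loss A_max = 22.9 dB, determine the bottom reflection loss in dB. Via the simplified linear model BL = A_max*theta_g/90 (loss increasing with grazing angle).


BL = A_max * theta_g / 90 = 22.9 * 22 / 90 = 5.6

5.6 dB


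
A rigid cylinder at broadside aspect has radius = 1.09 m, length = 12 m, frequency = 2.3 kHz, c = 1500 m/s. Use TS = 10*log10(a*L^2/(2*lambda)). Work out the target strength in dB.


20.8 dB


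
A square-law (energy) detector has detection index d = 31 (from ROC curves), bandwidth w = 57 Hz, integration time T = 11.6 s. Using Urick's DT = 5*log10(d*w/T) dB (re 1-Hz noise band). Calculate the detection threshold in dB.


10.91 dB


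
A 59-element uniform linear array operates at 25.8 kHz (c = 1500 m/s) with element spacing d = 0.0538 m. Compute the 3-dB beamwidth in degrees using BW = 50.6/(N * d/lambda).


Step 1: lambda = 1500/25800 = 0.05814 m
Step 2: d/lambda = 0.0538/0.05814 = 0.9254
Step 3: BW = 50.6/(N * d/lambda) = 50.6/(59 * 0.9254) = 0.93

0.93 deg


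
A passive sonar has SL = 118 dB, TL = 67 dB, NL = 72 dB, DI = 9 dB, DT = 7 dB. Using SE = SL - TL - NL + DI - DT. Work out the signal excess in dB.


SE = SL - TL - NL + DI - DT = 118 - 67 - 72 + 9 - 7 = -19

-19 dB


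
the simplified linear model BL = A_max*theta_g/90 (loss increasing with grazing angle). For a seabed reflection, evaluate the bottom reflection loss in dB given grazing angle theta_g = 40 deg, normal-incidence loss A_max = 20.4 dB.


BL = A_max * theta_g / 90 = 20.4 * 40 / 90 = 9.07

9.07 dB


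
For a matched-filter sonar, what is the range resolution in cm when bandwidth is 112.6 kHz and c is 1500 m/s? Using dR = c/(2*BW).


0.67 cm


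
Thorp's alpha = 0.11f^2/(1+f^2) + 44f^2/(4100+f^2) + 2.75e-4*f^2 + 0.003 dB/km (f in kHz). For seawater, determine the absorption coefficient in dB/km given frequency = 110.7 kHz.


36.452 dB/km


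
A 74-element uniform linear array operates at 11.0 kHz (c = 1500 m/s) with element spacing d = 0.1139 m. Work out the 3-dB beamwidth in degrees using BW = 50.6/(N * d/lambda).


Step 1: lambda = 1500/11000 = 0.13636 m
Step 2: d/lambda = 0.1139/0.13636 = 0.8353
Step 3: BW = 50.6/(N * d/lambda) = 50.6/(74 * 0.8353) = 0.82

0.82 deg


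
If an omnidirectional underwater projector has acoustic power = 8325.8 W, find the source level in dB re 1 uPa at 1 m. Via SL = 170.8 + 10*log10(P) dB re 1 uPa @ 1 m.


SL = 170.8 + 10*log10(8325.8) = 170.8 + 39.2 = 210.0

210.0 dB


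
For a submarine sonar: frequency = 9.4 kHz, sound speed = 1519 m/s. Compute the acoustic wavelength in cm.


16.16 cm


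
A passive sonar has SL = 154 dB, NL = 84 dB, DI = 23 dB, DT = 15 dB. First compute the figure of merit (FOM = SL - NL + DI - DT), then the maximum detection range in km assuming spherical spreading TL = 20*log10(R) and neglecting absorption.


Step 1: FOM = SL - NL + DI - DT = 154 - 84 + 23 - 15 = 78 dB
Step 2: at max range FOM = TL = 20*log10(R), so R = 10^(78/20) = 7943.28 m = 7.94 km

7.94 km


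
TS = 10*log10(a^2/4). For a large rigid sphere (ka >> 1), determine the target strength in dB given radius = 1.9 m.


-0.45 dB


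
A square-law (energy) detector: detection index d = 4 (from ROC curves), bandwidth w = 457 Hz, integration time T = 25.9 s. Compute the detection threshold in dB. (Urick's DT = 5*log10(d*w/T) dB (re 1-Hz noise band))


DT = 5*log10(d*w/T) = 5*log10(4 * 457 / 25.9) = 5*log10(70.58) = 9.24

9.24 dB


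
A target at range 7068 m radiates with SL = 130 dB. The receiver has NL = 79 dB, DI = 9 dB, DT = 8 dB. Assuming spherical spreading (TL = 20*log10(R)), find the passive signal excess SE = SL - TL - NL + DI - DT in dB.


Step 1: TL = 20*log10(7068) = 76.99 dB
Step 2: SE = 130 - 76.99 - 79 + 9 - 8 = -24.99

-24.99 dB


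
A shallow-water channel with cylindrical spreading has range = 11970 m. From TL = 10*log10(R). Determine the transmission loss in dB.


TL = 10*log10(11970) = 40.78

40.78 dB


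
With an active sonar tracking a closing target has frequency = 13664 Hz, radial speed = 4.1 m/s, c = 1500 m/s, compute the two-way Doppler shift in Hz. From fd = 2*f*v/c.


fd = 2*f*v/c = 2 * 13664 * 4.1 / 1500 = 74.7

74.7 Hz


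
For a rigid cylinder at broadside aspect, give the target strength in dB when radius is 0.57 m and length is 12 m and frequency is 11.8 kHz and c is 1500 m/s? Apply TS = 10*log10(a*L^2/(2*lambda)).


lambda = 1500/11800 = 0.12712 m
TS = 10*log10(0.57*12^2/(2*0.12712)) = 25.09

25.09 dB


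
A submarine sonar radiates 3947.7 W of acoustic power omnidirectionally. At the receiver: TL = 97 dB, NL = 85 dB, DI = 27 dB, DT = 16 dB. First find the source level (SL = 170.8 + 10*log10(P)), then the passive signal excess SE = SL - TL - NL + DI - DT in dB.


Step 1: SL = 170.8 + 10*log10(3947.7) = 206.76 dB
Step 2: SE = SL - TL - NL + DI - DT = 206.76 - 97 - 85 + 27 - 16 = 35.76

35.76 dB


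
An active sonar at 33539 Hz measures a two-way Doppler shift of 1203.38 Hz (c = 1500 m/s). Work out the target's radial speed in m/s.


26.91 m/s


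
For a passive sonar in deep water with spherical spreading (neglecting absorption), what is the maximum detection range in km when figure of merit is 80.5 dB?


At max range FOM = TL, so 20*log10(R) = 80.5
R = 10^(80.5/20) = 10592.54 m = 10.59 km

10.59 km


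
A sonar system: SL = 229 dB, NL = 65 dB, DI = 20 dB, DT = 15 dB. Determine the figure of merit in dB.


169 dB


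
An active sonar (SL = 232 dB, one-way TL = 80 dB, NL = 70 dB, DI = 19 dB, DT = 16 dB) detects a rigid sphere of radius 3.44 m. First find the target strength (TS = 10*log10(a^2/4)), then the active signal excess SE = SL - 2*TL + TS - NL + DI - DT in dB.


Step 1: TS = 10*log10(3.44^2/4) = 4.71 dB
Step 2: SE = SL - 2*TL + TS - NL + DI - DT = 232 - 2*80 + (4.71) - 70 + 19 - 16 = 9.71

9.71 dB


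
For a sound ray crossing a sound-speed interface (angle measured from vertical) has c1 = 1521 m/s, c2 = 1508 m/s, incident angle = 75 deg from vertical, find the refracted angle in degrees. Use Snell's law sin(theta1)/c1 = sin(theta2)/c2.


73.27 deg


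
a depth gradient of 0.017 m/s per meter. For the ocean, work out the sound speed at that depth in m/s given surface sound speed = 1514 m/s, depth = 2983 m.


1564.711 m/s


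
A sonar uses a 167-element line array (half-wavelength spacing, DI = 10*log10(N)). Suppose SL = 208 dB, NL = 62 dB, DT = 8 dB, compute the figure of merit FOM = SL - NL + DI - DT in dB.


Step 1: DI = 10*log10(167) = 22.23 dB
Step 2: FOM = SL - NL + DI - DT = 208 - 62 + 22.23 - 8 = 160.23

160.23 dB


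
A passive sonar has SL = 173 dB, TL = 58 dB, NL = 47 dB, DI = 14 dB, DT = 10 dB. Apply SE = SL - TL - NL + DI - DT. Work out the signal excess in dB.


SE = SL - TL - NL + DI - DT = 173 - 58 - 47 + 14 - 10 = 72

72 dB


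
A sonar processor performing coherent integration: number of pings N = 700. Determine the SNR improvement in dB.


Gain = 10*log10(700) = 28.45

28.45 dB


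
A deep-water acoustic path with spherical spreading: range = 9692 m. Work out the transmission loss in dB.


TL = 20*log10(9692) = 79.73

79.73 dB


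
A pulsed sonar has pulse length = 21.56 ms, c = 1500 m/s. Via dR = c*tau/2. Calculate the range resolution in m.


dR = c*tau/2 = 1500 * 21.56e-3 / 2 = 16.17

16.17 m


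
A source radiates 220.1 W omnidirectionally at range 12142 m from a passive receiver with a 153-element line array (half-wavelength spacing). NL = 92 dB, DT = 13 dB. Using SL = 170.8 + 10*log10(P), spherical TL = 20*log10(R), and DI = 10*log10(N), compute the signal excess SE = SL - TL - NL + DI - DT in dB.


29.39 dB


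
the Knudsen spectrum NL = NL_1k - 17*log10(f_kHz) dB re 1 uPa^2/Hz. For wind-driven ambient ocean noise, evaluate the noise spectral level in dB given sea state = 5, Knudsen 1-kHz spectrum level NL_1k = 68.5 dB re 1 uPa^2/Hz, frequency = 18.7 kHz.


NL = NL_1k - 17*log10(f_kHz) = 68.5 - 17*log10(18.7) = 68.5 - (21.62) = 46.88

46.88 dB


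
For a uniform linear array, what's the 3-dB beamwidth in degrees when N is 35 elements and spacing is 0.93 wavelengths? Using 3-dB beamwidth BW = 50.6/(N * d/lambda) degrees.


1.55 deg


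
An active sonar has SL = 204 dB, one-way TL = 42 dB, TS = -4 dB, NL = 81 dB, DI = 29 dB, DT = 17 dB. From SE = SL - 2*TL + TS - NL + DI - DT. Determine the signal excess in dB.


SE = SL - 2*TL + TS - NL + DI - DT = 204 - 2*42 + (-4) - 81 + 29 - 17 = 47

47 dB


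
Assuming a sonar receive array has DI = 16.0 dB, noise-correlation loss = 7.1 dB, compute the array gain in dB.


AG = DI - L_corr = 16.0 - 7.1 = 8.9

8.9 dB


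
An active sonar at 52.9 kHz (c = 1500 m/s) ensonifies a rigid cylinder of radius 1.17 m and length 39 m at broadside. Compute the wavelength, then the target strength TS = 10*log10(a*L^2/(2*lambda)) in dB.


Step 1: lambda = c/f = 1500/52900 = 0.02836 m
Step 2: TS = 10*log10(a*L^2/(2*lambda)) = 10*log10(1.17*39^2/(2*0.02836)) = 44.97

44.97 dB


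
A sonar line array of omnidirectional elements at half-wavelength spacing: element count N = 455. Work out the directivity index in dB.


26.58 dB


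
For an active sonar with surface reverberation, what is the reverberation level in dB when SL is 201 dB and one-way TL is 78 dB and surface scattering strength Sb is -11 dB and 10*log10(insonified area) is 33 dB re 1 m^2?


RL = SL - 2*TL + Sb + 10*log10(A) = 201 - 2*78 + (-11) + 33 = 67

67 dB


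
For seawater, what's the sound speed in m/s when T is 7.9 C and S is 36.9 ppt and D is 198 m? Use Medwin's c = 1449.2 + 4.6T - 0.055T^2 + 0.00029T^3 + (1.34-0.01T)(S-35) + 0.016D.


c = 1449.2 + 4.6*7.9 - 0.055*7.9^2 + 0.00029*7.9^3 + (1.34 - 0.01*7.9)*(36.9 - 35) + 0.016*198 = 1487.81

1487.81 m/s


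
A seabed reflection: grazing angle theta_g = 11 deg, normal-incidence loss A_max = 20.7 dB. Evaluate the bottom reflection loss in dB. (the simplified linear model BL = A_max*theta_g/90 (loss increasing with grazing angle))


BL = A_max * theta_g / 90 = 20.7 * 11 / 90 = 2.53

2.53 dB


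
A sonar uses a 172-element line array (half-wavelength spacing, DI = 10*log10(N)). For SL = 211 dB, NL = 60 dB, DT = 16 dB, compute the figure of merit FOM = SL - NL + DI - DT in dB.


Step 1: DI = 10*log10(172) = 22.36 dB
Step 2: FOM = SL - NL + DI - DT = 211 - 60 + 22.36 - 16 = 157.36

157.36 dB


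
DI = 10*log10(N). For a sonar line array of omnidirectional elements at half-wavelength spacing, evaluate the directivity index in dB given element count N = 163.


DI = 10*log10(163) = 22.12

22.12 dB


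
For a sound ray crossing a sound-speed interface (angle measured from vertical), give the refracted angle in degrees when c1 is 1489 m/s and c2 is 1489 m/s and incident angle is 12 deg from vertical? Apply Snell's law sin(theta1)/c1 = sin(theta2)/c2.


12.0 deg


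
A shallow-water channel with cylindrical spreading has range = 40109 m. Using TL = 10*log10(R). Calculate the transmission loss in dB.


46.03 dB


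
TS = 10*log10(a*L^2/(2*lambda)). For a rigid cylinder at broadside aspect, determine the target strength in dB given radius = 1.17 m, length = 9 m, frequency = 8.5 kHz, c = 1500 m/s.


lambda = 1500/8500 = 0.17647 m
TS = 10*log10(1.17*9^2/(2*0.17647)) = 24.29

24.29 dB


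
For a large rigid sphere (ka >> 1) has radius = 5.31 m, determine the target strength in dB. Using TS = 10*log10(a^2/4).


TS = 10*log10(5.31^2 / 4) = 10*log10(7.049025) = 8.48

8.48 dB


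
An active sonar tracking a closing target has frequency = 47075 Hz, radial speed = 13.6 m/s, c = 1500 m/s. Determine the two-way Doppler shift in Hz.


fd = 2*f*v/c = 2 * 47075 * 13.6 / 1500 = 853.63

853.63 Hz


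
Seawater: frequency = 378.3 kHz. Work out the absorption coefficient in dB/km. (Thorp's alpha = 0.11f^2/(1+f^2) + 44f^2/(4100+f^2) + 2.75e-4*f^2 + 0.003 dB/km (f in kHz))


82.243 dB/km


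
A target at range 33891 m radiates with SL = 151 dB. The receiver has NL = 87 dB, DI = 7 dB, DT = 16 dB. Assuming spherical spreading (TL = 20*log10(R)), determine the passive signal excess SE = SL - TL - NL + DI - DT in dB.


-35.6 dB


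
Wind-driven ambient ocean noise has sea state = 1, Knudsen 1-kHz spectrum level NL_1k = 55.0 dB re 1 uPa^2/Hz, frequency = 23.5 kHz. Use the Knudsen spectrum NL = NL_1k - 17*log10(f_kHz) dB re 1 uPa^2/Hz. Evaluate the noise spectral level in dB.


31.69 dB


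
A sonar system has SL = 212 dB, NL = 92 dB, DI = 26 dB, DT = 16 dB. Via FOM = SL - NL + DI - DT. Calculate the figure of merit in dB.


130 dB


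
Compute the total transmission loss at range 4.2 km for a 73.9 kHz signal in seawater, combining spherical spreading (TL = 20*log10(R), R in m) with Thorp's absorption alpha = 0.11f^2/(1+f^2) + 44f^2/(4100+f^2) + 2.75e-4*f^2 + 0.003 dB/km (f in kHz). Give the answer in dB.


Step 1 (Thorp): alpha = 0.11*5461.21/(1+5461.21) + 44*5461.21/(4100+5461.21) + 2.75e-4*5461.21 + 0.003 = 26.7469 dB/km
Step 2: TL_spread = 20*log10(4200) = 72.46 dB
Step 3: TL_abs = alpha*R = 26.7469 * 4.2 = 112.34 dB
Step 4: TL_total = 72.46 + 112.34 = 184.8

184.8 dB


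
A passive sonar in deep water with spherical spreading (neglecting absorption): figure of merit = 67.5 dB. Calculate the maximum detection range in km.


2.37 km


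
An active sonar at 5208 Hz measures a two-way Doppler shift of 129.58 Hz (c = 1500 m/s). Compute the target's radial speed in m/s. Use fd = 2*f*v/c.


From fd = 2*f*v/c, v = c*fd/(2*f) = 1500 * 129.58 / (2*5208) = 18.66

18.66 m/s


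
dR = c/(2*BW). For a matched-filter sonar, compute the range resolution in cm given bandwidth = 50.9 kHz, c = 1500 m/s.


dR = c/(2*BW) = 1500 / (2 * 50.9e3) = 0.0147 m = 1.47 cm

1.47 cm


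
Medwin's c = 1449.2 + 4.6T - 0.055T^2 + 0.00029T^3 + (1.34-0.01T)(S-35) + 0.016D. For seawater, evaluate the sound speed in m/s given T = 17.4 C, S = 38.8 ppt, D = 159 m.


c = 1449.2 + 4.6*17.4 - 0.055*17.4^2 + 0.00029*17.4^3 + (1.34 - 0.01*17.4)*(38.8 - 35) + 0.016*159 = 1521.09

1521.09 m/s


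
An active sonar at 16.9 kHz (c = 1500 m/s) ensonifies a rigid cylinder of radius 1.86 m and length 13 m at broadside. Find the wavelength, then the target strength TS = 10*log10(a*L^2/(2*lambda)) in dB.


Step 1: lambda = c/f = 1500/16900 = 0.08876 m
Step 2: TS = 10*log10(a*L^2/(2*lambda)) = 10*log10(1.86*13^2/(2*0.08876)) = 32.48

32.48 dB


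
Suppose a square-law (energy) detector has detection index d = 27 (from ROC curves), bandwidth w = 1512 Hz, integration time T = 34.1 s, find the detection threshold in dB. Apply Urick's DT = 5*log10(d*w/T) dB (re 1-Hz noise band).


15.39 dB


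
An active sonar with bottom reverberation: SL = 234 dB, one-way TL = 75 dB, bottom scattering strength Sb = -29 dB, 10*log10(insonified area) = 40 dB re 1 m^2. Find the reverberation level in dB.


RL = SL - 2*TL + Sb + 10*log10(A) = 234 - 2*75 + (-29) + 40 = 95

95 dB


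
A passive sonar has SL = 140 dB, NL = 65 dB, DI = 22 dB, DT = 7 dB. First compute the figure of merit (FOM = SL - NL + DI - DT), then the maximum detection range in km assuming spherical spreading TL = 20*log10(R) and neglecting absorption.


Step 1: FOM = SL - NL + DI - DT = 140 - 65 + 22 - 7 = 90 dB
Step 2: at max range FOM = TL = 20*log10(R), so R = 10^(90/20) = 31622.78 m = 31.62 km

31.62 km


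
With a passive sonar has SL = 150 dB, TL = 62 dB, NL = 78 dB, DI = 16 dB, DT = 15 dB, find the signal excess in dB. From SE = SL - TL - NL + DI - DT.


11 dB


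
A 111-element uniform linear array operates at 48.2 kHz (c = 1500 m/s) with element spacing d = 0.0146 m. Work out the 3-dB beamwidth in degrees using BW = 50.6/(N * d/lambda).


Step 1: lambda = 1500/48200 = 0.03112 m
Step 2: d/lambda = 0.0146/0.03112 = 0.4692
Step 3: BW = 50.6/(N * d/lambda) = 50.6/(111 * 0.4692) = 0.97

0.97 deg


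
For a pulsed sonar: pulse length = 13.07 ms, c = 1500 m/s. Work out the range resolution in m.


9.8025 m


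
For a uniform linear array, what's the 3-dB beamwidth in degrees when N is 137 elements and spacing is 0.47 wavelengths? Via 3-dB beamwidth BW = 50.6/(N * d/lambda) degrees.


BW = 50.6 / (137 * 0.47) = 50.6 / 64.39 = 0.79

0.79 deg


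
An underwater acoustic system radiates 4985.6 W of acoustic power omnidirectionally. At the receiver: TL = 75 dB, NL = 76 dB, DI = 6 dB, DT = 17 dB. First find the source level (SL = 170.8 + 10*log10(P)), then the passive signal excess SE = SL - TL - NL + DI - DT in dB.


Step 1: SL = 170.8 + 10*log10(4985.6) = 207.78 dB
Step 2: SE = SL - TL - NL + DI - DT = 207.78 - 75 - 76 + 6 - 17 = 45.78

45.78 dB


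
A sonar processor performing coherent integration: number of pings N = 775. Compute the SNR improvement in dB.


Gain = 10*log10(775) = 28.89

28.89 dB


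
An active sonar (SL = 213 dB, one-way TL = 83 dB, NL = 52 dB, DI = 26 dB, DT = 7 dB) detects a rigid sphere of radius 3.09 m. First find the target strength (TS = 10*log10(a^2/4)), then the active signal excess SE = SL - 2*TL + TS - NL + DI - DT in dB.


Step 1: TS = 10*log10(3.09^2/4) = 3.78 dB
Step 2: SE = SL - 2*TL + TS - NL + DI - DT = 213 - 2*83 + (3.78) - 52 + 26 - 7 = 17.78

17.78 dB


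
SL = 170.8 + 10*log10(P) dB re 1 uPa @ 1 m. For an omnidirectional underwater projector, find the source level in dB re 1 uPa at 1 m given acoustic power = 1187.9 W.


SL = 170.8 + 10*log10(1187.9) = 170.8 + 30.75 = 201.55

201.55 dB


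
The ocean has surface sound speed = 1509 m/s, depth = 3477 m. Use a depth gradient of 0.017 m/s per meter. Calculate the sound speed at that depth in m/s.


c = 1509 + 0.017 * 3477 = 1568.109

1568.109 m/s


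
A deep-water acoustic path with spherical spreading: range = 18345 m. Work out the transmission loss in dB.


TL = 20*log10(18345) = 85.27

85.27 dB


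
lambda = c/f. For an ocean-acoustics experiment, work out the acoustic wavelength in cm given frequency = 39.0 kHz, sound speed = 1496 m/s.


3.84 cm


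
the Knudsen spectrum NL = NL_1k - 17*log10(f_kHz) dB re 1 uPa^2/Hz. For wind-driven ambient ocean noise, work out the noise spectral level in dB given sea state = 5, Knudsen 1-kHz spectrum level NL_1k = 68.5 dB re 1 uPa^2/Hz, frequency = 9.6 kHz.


NL = NL_1k - 17*log10(f_kHz) = 68.5 - 17*log10(9.6) = 68.5 - (16.7) = 51.8

51.8 dB


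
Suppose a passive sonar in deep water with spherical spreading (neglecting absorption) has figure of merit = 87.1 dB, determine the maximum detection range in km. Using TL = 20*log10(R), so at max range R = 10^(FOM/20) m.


At max range FOM = TL, so 20*log10(R) = 87.1
R = 10^(87.1/20) = 22646.44 m = 22.65 km

22.65 km


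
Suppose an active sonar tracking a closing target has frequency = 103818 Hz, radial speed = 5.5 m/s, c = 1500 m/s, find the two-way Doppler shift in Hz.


fd = 2*f*v/c = 2 * 103818 * 5.5 / 1500 = 761.33

761.33 Hz


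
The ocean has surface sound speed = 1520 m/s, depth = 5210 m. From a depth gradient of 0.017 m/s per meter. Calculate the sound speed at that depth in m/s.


c = 1520 + 0.017 * 5210 = 1608.57

1608.57 m/s


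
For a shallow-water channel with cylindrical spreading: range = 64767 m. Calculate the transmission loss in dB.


TL = 10*log10(64767) = 48.11

48.11 dB


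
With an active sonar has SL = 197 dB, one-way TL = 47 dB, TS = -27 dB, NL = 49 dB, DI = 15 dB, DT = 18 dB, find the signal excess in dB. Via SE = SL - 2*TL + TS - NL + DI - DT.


SE = SL - 2*TL + TS - NL + DI - DT = 197 - 2*47 + (-27) - 49 + 15 - 18 = 24

24 dB


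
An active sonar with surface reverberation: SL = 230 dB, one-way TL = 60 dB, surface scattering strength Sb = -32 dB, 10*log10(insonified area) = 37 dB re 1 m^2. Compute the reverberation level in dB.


115 dB


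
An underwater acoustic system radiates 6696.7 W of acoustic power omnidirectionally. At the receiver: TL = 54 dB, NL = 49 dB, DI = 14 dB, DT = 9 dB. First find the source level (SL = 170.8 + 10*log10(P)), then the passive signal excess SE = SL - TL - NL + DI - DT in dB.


Step 1: SL = 170.8 + 10*log10(6696.7) = 209.06 dB
Step 2: SE = SL - TL - NL + DI - DT = 209.06 - 54 - 49 + 14 - 9 = 111.06

111.06 dB


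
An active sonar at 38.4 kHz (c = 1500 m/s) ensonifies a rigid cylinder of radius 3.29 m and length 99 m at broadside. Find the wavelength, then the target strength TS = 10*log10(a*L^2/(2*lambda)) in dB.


Step 1: lambda = c/f = 1500/38400 = 0.03906 m
Step 2: TS = 10*log10(a*L^2/(2*lambda)) = 10*log10(3.29*99^2/(2*0.03906)) = 56.16

56.16 dB


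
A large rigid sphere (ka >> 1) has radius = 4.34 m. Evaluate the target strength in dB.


TS = 10*log10(4.34^2 / 4) = 10*log10(4.7089) = 6.73

6.73 dB


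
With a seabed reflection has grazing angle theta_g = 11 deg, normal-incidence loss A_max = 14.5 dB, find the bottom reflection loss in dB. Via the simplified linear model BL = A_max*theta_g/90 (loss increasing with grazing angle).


1.77 dB


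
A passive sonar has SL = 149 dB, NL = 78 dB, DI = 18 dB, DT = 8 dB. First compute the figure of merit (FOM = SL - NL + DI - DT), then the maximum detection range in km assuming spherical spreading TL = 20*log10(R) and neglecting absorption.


Step 1: FOM = SL - NL + DI - DT = 149 - 78 + 18 - 8 = 81 dB
Step 2: at max range FOM = TL = 20*log10(R), so R = 10^(81/20) = 11220.18 m = 11.22 km

11.22 km


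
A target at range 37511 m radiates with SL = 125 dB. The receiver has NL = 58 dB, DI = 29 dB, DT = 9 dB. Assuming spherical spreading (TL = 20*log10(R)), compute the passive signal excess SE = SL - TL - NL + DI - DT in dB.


Step 1: TL = 20*log10(37511) = 91.48 dB
Step 2: SE = 125 - 91.48 - 58 + 29 - 9 = -4.48

-4.48 dB
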